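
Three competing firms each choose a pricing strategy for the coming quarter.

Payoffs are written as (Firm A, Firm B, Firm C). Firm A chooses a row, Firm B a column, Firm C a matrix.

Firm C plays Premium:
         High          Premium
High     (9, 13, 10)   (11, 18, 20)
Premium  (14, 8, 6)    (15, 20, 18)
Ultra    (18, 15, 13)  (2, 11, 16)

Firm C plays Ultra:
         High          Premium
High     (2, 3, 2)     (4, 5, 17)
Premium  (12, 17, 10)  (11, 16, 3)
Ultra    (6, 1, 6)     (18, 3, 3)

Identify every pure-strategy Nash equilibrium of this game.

Pure-strategy Nash equilibria: (Premium, High, Ultra) and (Premium, Premium, Premium) and (Ultra, High, Premium)

Firm A against (High, Premium): payoffs 9, 14, 18 → best response Ultra.
Firm A against (High, Ultra): payoffs 2, 12, 6 → best response Premium.
Firm A against (Premium, Premium): payoffs 11, 15, 2 → best response Premium.
Firm A against (Premium, Ultra): payoffs 4, 11, 18 → best response Ultra.
Firm B against (High, Premium): payoffs 13, 18 → best response Premium.
Firm B against (High, Ultra): payoffs 3, 5 → best response Premium.
Firm B against (Premium, Premium): payoffs 8, 20 → best response Premium.
Firm B against (Premium, Ultra): payoffs 17, 16 → best response High.
Firm B against (Ultra, Premium): payoffs 15, 11 → best response High.
Firm B against (Ultra, Ultra): payoffs 1, 3 → best response Premium.
Firm C against (High, High): payoffs 10, 2 → best response Premium.
Firm C against (High, Premium): payoffs 20, 17 → best response Premium.
Firm C against (Premium, High): payoffs 6, 10 → best response Ultra.
Firm C against (Premium, Premium): payoffs 18, 3 → best response Premium.
Firm C against (Ultra, High): payoffs 13, 6 → best response Premium.
Firm C against (Ultra, Premium): payoffs 16, 3 → best response Premium.
Mutual best responses: (Premium, High, Ultra); (Premium, Premium, Premium); (Ultra, High, Premium).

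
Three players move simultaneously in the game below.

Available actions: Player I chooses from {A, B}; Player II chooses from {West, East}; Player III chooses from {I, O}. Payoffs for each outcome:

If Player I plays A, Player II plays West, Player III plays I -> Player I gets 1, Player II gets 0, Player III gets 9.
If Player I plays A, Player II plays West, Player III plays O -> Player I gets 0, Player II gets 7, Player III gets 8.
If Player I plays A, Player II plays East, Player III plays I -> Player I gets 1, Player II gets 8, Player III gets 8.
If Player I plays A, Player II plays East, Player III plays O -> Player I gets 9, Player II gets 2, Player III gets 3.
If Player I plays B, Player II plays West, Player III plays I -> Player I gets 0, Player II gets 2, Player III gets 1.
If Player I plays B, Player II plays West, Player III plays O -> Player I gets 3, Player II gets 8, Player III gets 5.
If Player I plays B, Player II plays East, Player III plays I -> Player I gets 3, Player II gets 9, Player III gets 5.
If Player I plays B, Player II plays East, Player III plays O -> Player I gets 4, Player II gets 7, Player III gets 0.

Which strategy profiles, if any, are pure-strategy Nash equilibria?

(A, West, I): Player II can switch to East (0 → 8). Not NE.
(A, West, O): Player I can switch to B (0 → 3). Not NE.
(A, East, I): Player I can switch to B (1 → 3). Not NE.
(A, East, O): Player II can switch to West (2 → 7). Not NE.
(B, West, I): Player I can switch to A (0 → 1). Not NE.
(B, West, O): Player I gets 3, best alternative 0; Player II gets 8, best alternative 7; Player III gets 5, best alternative 1. No profitable deviation — NE.
(B, East, I): Player I gets 3, best alternative 1; Player II gets 9, best alternative 2; Player III gets 5, best alternative 0. No profitable deviation — NE.
(B, East, O): Player I can switch to A (4 → 9). Not NE.

The pure Nash equilibria are (B, West, O); (B, East, I).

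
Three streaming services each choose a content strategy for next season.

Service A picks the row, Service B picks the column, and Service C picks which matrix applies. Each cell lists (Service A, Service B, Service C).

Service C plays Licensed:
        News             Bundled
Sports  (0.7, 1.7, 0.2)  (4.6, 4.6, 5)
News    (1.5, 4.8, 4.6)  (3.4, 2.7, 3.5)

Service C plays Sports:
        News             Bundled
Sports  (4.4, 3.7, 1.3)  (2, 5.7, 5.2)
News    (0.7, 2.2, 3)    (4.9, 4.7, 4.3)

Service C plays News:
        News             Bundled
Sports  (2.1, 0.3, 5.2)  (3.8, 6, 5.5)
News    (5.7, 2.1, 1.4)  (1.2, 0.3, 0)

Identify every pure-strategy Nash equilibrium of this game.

The pure Nash equilibria are (Sports, Bundled, News), (News, News, Licensed), (News, Bundled, Sports).

Service A against (News, Licensed): payoffs 0.7, 1.5 → best response News.
Service A against (News, Sports): payoffs 4.4, 0.7 → best response Sports.
Service A against (News, News): payoffs 2.1, 5.7 → best response News.
Service A against (Bundled, Licensed): payoffs 4.6, 3.4 → best response Sports.
Service A against (Bundled, Sports): payoffs 2, 4.9 → best response News.
Service A against (Bundled, News): payoffs 3.8, 1.2 → best response Sports.
Service B against (Sports, Licensed): payoffs 1.7, 4.6 → best response Bundled.
Service B against (Sports, Sports): payoffs 3.7, 5.7 → best response Bundled.
Service B against (Sports, News): payoffs 0.3, 6 → best response Bundled.
Service B against (News, Licensed): payoffs 4.8, 2.7 → best response News.
Service B against (News, Sports): payoffs 2.2, 4.7 → best response Bundled.
Service B against (News, News): payoffs 2.1, 0.3 → best response News.
Service C against (Sports, News): payoffs 0.2, 1.3, 5.2 → best response News.
Service C against (Sports, Bundled): payoffs 5, 5.2, 5.5 → best response News.
Service C against (News, News): payoffs 4.6, 3, 1.4 → best response Licensed.
Service C against (News, Bundled): payoffs 3.5, 4.3, 0 → best response Sports.
Mutual best responses: (Sports, Bundled, News); (News, News, Licensed); (News, Bundled, Sports).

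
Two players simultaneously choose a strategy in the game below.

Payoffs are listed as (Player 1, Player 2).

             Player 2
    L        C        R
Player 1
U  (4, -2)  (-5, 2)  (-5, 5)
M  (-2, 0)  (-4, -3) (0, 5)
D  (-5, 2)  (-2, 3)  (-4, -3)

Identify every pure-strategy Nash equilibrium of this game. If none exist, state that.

For each strategy profile, look for a profitable unilateral deviation.
(U, L): Player 2 can switch to C (-2 → 2). Not NE.
(U, C): Player 1 can switch to M (-5 → -4). Not NE.
(U, R): Player 1 can switch to M (-5 → 0). Not NE.
(M, L): Player 1 can switch to U (-2 → 4). Not NE.
(M, C): Player 1 can switch to D (-4 → -2). Not NE.
(M, R): Player 1 gets 0, best alternative -4; Player 2 gets 5, best alternative 0. No profitable deviation — NE.
(D, L): Player 1 can switch to U (-5 → 4). Not NE.
(D, C): Player 1 gets -2, best alternative -4; Player 2 gets 3, best alternative 2. No profitable deviation — NE.
(D, R): Player 1 can switch to M (-4 → 0). Not NE.

Pure-strategy Nash equilibria: (M, R), (D, C)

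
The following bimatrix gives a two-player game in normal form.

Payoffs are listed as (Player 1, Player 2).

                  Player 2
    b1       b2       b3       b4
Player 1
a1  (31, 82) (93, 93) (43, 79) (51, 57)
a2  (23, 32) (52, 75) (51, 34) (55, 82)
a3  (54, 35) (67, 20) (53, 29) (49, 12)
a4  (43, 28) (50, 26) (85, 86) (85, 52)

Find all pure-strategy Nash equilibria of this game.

Player 1 against b1: payoffs 31, 23, 54, 43 → best response a3.
Player 1 against b2: payoffs 93, 52, 67, 50 → best response a1.
Player 1 against b3: payoffs 43, 51, 53, 85 → best response a4.
Player 1 against b4: payoffs 51, 55, 49, 85 → best response a4.
Player 2 against a1: payoffs 82, 93, 79, 57 → best response b2.
Player 2 against a2: payoffs 32, 75, 34, 82 → best response b4.
Player 2 against a3: payoffs 35, 20, 29, 12 → best response b1.
Player 2 against a4: payoffs 28, 26, 86, 52 → best response b3.
Mutual best responses: (a1, b2); (a3, b1); (a4, b3).

The pure Nash equilibria are (a1, b2); (a3, b1); (a4, b3).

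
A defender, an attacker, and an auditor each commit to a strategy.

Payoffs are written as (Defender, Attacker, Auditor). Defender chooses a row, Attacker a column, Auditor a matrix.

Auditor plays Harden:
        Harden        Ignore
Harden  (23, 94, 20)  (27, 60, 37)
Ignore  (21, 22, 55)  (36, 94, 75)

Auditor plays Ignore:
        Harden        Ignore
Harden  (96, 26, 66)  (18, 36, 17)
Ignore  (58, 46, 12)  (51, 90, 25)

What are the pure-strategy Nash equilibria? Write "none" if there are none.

(Harden, Harden, Harden): Auditor can switch to Ignore (20 → 66). Not NE.
(Harden, Harden, Ignore): Attacker can switch to Ignore (26 → 36). Not NE.
(Harden, Ignore, Harden): Defender can switch to Ignore (27 → 36). Not NE.
(Harden, Ignore, Ignore): Defender can switch to Ignore (18 → 51). Not NE.
(Ignore, Harden, Harden): Defender can switch to Harden (21 → 23). Not NE.
(Ignore, Harden, Ignore): Defender can switch to Harden (58 → 96). Not NE.
(Ignore, Ignore, Harden): Defender gets 36, best alternative 27; Attacker gets 94, best alternative 22; Auditor gets 75, best alternative 25. No profitable deviation — NE.
(Ignore, Ignore, Ignore): Auditor can switch to Harden (25 → 75). Not NE.

Pure NE: (Ignore, Ignore, Harden)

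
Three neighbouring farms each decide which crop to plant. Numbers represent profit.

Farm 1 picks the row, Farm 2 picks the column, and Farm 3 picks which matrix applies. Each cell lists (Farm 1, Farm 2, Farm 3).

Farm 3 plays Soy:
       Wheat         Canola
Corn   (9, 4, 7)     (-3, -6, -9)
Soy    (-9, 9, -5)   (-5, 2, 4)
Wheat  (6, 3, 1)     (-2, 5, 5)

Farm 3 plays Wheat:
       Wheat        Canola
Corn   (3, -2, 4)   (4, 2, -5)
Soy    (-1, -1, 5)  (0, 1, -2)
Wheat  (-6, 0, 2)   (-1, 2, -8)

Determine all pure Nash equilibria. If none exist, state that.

(Corn, Wheat, Soy): Farm 1 gets 9, best alternative 6; Farm 2 gets 4, best alternative -6; Farm 3 gets 7, best alternative 4. No profitable deviation — NE.
(Corn, Wheat, Wheat): Farm 2 can switch to Canola (-2 → 2). Not NE.
(Corn, Canola, Soy): Farm 1 can switch to Wheat (-3 → -2). Not NE.
(Corn, Canola, Wheat): Farm 1 gets 4, best alternative 0; Farm 2 gets 2, best alternative -2; Farm 3 gets -5, best alternative -9. No profitable deviation — NE.
(Soy, Wheat, Soy): Farm 1 can switch to Corn (-9 → 9). Not NE.
(Soy, Wheat, Wheat): Farm 1 can switch to Corn (-1 → 3). Not NE.
(Soy, Canola, Soy): Farm 1 can switch to Corn (-5 → -3). Not NE.
(Soy, Canola, Wheat): Farm 1 can switch to Corn (0 → 4). Not NE.
(Wheat, Canola, Soy): Farm 1 gets -2, best alternative -3; Farm 2 gets 5, best alternative 3; Farm 3 gets 5, best alternative -8. No profitable deviation — NE.
(The remaining 3 profiles each have a profitable deviation by the same check.)

Pure-strategy Nash equilibria: (Corn, Wheat, Soy), (Corn, Canola, Wheat), (Wheat, Canola, Soy)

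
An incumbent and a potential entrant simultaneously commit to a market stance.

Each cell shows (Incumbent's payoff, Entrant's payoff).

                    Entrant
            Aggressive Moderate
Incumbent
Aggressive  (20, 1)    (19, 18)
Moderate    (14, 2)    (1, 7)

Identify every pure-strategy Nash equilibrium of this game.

The unique pure-strategy Nash equilibrium is (Aggressive, Moderate).

Incumbent against Aggressive: payoffs 20, 14 → best response Aggressive.
Incumbent against Moderate: payoffs 19, 1 → best response Aggressive.
Entrant against Aggressive: payoffs 1, 18 → best response Moderate.
Entrant against Moderate: payoffs 2, 7 → best response Moderate.
Mutual best responses: (Aggressive, Moderate).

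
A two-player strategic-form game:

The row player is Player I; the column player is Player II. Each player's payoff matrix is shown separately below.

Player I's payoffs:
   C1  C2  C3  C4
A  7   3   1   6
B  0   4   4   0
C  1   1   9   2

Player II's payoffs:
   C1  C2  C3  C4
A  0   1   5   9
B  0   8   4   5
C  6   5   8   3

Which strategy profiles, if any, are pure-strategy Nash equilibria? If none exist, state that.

For each strategy profile, look for a profitable unilateral deviation.
(A, C1): Player II can switch to C2 (0 → 1). Not NE.
(A, C2): Player I can switch to B (3 → 4). Not NE.
(A, C3): Player I can switch to B (1 → 4). Not NE.
(A, C4): Player I gets 6, best alternative 2; Player II gets 9, best alternative 5. No profitable deviation — NE.
(B, C1): Player I can switch to A (0 → 7). Not NE.
(B, C2): Player I gets 4, best alternative 3; Player II gets 8, best alternative 5. No profitable deviation — NE.
(B, C3): Player I can switch to C (4 → 9). Not NE.
(B, C4): Player I can switch to A (0 → 6). Not NE.
(C, C1): Player I can switch to A (1 → 7). Not NE.
(C, C2): Player I can switch to A (1 → 3). Not NE.
(C, C3): Player I gets 9, best alternative 4; Player II gets 8, best alternative 6. No profitable deviation — NE.
(C, C4): Player I can switch to A (2 → 6). Not NE.

The pure Nash equilibria are (A, C4) and (B, C2) and (C, C3).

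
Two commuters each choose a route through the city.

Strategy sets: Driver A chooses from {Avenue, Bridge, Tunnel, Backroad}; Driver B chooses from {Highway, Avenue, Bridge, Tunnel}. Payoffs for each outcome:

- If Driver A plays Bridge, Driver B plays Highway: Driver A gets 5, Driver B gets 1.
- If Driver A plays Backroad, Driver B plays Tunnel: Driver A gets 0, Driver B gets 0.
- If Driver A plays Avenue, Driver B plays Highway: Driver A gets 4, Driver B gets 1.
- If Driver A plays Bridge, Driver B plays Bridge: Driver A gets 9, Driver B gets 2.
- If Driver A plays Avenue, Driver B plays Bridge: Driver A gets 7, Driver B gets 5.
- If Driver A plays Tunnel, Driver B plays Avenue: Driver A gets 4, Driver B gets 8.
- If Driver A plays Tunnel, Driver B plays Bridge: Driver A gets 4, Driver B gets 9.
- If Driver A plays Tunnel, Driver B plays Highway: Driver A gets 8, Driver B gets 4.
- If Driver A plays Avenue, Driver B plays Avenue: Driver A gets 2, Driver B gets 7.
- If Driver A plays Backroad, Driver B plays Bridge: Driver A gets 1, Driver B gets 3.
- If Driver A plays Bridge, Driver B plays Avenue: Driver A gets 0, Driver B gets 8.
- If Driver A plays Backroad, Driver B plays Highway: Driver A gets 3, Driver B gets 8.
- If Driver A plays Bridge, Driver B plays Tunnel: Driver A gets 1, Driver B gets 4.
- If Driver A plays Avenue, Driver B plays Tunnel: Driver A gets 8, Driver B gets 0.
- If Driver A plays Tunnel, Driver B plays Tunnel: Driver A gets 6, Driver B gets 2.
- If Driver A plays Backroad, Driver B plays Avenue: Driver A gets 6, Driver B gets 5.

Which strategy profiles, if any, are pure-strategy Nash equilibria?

(Avenue, Highway): Driver A can switch to Bridge (4 → 5). Not NE.
(Avenue, Avenue): Driver A can switch to Tunnel (2 → 4). Not NE.
(Avenue, Bridge): Driver A can switch to Bridge (7 → 9). Not NE.
(Avenue, Tunnel): Driver B can switch to Highway (0 → 1). Not NE.
(Bridge, Highway): Driver A can switch to Tunnel (5 → 8). Not NE.
(Bridge, Avenue): Driver A can switch to Avenue (0 → 2). Not NE.
(Bridge, Bridge): Driver B can switch to Avenue (2 → 8). Not NE.
(Bridge, Tunnel): Driver A can switch to Avenue (1 → 8). Not NE.
(Tunnel, Highway): Driver B can switch to Avenue (4 → 8). Not NE.
(Tunnel, Avenue): Driver A can switch to Backroad (4 → 6). Not NE.
(The remaining 6 profiles each have a profitable deviation by the same check.)

This game has no pure Nash equilibrium.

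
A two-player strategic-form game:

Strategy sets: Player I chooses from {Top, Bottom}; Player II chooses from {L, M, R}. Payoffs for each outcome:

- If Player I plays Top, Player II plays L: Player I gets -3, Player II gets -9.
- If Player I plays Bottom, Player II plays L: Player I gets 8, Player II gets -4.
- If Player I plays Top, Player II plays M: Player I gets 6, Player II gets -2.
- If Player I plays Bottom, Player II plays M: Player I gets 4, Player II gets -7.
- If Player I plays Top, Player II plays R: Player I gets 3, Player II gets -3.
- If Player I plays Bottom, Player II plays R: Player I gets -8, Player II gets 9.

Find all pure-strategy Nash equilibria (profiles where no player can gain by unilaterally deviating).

Mark each player's best response to every combination of opponents' strategies; a profile where every player is best-responding is a pure Nash equilibrium.
Player I against L: payoffs -3, 8 → best response Bottom.
Player I against M: payoffs 6, 4 → best response Top.
Player I against R: payoffs 3, -8 → best response Top.
Player II against Top: payoffs -9, -2, -3 → best response M.
Player II against Bottom: payoffs -4, -7, 9 → best response R.
Mutual best responses: (Top, M).

(Top, M)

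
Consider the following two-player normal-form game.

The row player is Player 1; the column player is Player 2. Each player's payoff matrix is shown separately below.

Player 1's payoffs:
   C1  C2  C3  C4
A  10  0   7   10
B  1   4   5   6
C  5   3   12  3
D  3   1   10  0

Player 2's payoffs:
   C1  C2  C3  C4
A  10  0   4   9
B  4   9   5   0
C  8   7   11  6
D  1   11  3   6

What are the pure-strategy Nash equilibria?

For each player, find the best response to each opponent profile; mutual best responses are the pure NE.
Player 1 against C1: payoffs 10, 1, 5, 3 → best response A.
Player 1 against C2: payoffs 0, 4, 3, 1 → best response B.
Player 1 against C3: payoffs 7, 5, 12, 10 → best response C.
Player 1 against C4: payoffs 10, 6, 3, 0 → best response A.
Player 2 against A: payoffs 10, 0, 4, 9 → best response C1.
Player 2 against B: payoffs 4, 9, 5, 0 → best response C2.
Player 2 against C: payoffs 8, 7, 11, 6 → best response C3.
Player 2 against D: payoffs 1, 11, 3, 6 → best response C2.
Mutual best responses: (A, C1); (B, C2); (C, C3).

(A, C1); (B, C2); (C, C3)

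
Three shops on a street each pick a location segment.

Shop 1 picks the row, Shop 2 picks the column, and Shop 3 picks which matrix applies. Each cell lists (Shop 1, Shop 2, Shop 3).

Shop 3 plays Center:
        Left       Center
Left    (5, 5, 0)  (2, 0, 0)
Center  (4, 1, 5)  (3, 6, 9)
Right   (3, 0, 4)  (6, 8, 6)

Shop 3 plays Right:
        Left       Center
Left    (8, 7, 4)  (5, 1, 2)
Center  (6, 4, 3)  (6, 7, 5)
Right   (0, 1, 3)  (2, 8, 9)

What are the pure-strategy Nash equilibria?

Pure NE: (Left, Left, Right)

Shop 1 against (Left, Center): payoffs 5, 4, 3 → best response Left.
Shop 1 against (Left, Right): payoffs 8, 6, 0 → best response Left.
Shop 1 against (Center, Center): payoffs 2, 3, 6 → best response Right.
Shop 1 against (Center, Right): payoffs 5, 6, 2 → best response Center.
Shop 2 against (Left, Center): payoffs 5, 0 → best response Left.
Shop 2 against (Left, Right): payoffs 7, 1 → best response Left.
Shop 2 against (Center, Center): payoffs 1, 6 → best response Center.
Shop 2 against (Center, Right): payoffs 4, 7 → best response Center.
Shop 2 against (Right, Center): payoffs 0, 8 → best response Center.
Shop 2 against (Right, Right): payoffs 1, 8 → best response Center.
Shop 3 against (Left, Left): payoffs 0, 4 → best response Right.
Shop 3 against (Left, Center): payoffs 0, 2 → best response Right.
Shop 3 against (Center, Left): payoffs 5, 3 → best response Center.
Shop 3 against (Center, Center): payoffs 9, 5 → best response Center.
Shop 3 against (Right, Left): payoffs 4, 3 → best response Center.
Shop 3 against (Right, Center): payoffs 6, 9 → best response Right.
Mutual best responses: (Left, Left, Right).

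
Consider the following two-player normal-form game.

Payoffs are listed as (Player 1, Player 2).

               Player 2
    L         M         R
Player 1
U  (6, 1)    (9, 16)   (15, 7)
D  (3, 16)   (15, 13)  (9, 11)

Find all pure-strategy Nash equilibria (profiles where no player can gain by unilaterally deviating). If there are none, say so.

This game has no pure Nash equilibrium.

(U, L): Player 2 can switch to M (1 → 16). Not NE.
(U, M): Player 1 can switch to D (9 → 15). Not NE.
(U, R): Player 2 can switch to M (7 → 16). Not NE.
(D, L): Player 1 can switch to U (3 → 6). Not NE.
(D, M): Player 2 can switch to L (13 → 16). Not NE.
(D, R): Player 1 can switch to U (9 → 15). Not NE.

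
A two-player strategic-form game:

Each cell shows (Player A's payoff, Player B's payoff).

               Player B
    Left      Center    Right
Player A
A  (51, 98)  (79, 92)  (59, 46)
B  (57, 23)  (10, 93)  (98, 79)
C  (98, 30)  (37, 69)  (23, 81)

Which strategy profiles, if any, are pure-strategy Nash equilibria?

Player A against Left: payoffs 51, 57, 98 → best response C.
Player A against Center: payoffs 79, 10, 37 → best response A.
Player A against Right: payoffs 59, 98, 23 → best response B.
Player B against A: payoffs 98, 92, 46 → best response Left.
Player B against B: payoffs 23, 93, 79 → best response Center.
Player B against C: payoffs 30, 69, 81 → best response Right.
No profile is a mutual best response for all players.

There is no pure-strategy Nash equilibrium.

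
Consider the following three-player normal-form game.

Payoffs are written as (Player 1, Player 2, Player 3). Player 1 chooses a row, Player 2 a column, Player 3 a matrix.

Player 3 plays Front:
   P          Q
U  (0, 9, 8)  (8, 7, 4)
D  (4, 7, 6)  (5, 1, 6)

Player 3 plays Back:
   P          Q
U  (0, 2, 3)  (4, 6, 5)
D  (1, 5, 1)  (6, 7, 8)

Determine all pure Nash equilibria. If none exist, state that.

The pure Nash equilibria are (D, P, Front) and (D, Q, Back).

For each strategy profile, look for a profitable unilateral deviation.
(U, P, Front): Player 1 can switch to D (0 → 4). Not NE.
(U, P, Back): Player 1 can switch to D (0 → 1). Not NE.
(U, Q, Front): Player 2 can switch to P (7 → 9). Not NE.
(U, Q, Back): Player 1 can switch to D (4 → 6). Not NE.
(D, P, Front): Player 1 gets 4, best alternative 0; Player 2 gets 7, best alternative 1; Player 3 gets 6, best alternative 1. No profitable deviation — NE.
(D, P, Back): Player 2 can switch to Q (5 → 7). Not NE.
(D, Q, Front): Player 1 can switch to U (5 → 8). Not NE.
(D, Q, Back): Player 1 gets 6, best alternative 4; Player 2 gets 7, best alternative 5; Player 3 gets 8, best alternative 6. No profitable deviation — NE.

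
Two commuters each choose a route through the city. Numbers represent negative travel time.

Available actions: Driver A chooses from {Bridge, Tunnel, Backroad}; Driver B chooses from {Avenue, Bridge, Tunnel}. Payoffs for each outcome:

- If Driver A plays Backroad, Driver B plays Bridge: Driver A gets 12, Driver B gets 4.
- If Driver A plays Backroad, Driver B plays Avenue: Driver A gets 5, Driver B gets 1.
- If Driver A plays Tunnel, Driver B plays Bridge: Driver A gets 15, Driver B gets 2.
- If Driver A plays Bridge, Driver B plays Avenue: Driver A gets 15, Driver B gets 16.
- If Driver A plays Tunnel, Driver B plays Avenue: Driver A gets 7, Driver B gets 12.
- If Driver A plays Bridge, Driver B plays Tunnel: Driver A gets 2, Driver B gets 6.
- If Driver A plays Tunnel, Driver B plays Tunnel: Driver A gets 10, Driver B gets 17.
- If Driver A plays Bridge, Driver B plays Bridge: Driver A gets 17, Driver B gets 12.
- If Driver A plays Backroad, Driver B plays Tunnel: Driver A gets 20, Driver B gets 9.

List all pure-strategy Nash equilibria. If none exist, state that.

Driver A against Avenue: payoffs 15, 7, 5 → best response Bridge.
Driver A against Bridge: payoffs 17, 15, 12 → best response Bridge.
Driver A against Tunnel: payoffs 2, 10, 20 → best response Backroad.
Driver B against Bridge: payoffs 16, 12, 6 → best response Avenue.
Driver B against Tunnel: payoffs 12, 2, 17 → best response Tunnel.
Driver B against Backroad: payoffs 1, 4, 9 → best response Tunnel.
Mutual best responses: (Bridge, Avenue); (Backroad, Tunnel).

The pure Nash equilibria are (Bridge, Avenue), (Backroad, Tunnel).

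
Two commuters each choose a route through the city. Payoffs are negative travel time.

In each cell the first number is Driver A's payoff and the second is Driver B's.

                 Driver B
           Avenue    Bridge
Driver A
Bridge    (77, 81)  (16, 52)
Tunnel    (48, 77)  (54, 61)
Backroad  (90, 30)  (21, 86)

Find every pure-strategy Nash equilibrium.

This game has no pure Nash equilibrium.

(Bridge, Avenue): Driver A can switch to Backroad (77 → 90). Not NE.
(Bridge, Bridge): Driver A can switch to Tunnel (16 → 54). Not NE.
(Tunnel, Avenue): Driver A can switch to Bridge (48 → 77). Not NE.
(Tunnel, Bridge): Driver B can switch to Avenue (61 → 77). Not NE.
(Backroad, Avenue): Driver B can switch to Bridge (30 → 86). Not NE.
(Backroad, Bridge): Driver A can switch to Tunnel (21 → 54). Not NE.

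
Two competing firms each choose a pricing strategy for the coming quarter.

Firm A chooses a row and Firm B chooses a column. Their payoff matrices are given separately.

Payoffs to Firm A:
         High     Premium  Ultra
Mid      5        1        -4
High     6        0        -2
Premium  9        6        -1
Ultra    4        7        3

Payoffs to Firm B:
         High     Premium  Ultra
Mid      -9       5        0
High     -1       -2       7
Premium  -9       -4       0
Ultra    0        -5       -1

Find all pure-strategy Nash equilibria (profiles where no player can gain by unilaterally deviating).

Firm A against High: payoffs 5, 6, 9, 4 → best response Premium.
Firm A against Premium: payoffs 1, 0, 6, 7 → best response Ultra.
Firm A against Ultra: payoffs -4, -2, -1, 3 → best response Ultra.
Firm B against Mid: payoffs -9, 5, 0 → best response Premium.
Firm B against High: payoffs -1, -2, 7 → best response Ultra.
Firm B against Premium: payoffs -9, -4, 0 → best response Ultra.
Firm B against Ultra: payoffs 0, -5, -1 → best response High.
No profile is a mutual best response for all players.

There is no pure-strategy Nash equilibrium.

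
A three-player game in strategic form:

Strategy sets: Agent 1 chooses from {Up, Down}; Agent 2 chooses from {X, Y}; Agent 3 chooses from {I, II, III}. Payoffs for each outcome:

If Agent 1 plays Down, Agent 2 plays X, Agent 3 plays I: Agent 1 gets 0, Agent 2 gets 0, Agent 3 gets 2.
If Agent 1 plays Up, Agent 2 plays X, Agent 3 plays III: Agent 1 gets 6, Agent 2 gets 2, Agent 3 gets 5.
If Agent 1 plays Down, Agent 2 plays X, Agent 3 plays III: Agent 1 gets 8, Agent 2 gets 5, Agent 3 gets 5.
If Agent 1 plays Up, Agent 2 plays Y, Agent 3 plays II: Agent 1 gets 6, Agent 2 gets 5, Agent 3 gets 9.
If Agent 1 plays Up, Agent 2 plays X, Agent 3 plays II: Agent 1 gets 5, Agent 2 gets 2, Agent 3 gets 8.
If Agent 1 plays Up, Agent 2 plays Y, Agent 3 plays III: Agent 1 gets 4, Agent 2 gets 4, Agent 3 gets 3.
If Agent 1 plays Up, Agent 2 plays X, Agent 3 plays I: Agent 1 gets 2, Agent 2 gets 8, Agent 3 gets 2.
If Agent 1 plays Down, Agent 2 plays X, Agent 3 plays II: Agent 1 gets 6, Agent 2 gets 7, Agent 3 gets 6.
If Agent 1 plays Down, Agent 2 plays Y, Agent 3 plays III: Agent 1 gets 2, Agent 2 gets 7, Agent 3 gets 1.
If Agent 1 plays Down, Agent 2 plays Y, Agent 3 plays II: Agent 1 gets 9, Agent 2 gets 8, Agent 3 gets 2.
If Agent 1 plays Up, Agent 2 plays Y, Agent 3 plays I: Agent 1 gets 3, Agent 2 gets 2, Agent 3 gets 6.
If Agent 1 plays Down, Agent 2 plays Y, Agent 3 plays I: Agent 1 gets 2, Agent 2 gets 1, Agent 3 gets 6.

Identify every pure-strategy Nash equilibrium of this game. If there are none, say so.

none

Agent 1 against (X, I): payoffs 2, 0 → best response Up.
Agent 1 against (X, II): payoffs 5, 6 → best response Down.
Agent 1 against (X, III): payoffs 6, 8 → best response Down.
Agent 1 against (Y, I): payoffs 3, 2 → best response Up.
Agent 1 against (Y, II): payoffs 6, 9 → best response Down.
Agent 1 against (Y, III): payoffs 4, 2 → best response Up.
Agent 2 against (Up, I): payoffs 8, 2 → best response X.
Agent 2 against (Up, II): payoffs 2, 5 → best response Y.
Agent 2 against (Up, III): payoffs 2, 4 → best response Y.
Agent 2 against (Down, I): payoffs 0, 1 → best response Y.
Agent 2 against (Down, II): payoffs 7, 8 → best response Y.
Agent 2 against (Down, III): payoffs 5, 7 → best response Y.
Agent 3 against (Up, X): payoffs 2, 8, 5 → best response II.
Agent 3 against (Up, Y): payoffs 6, 9, 3 → best response II.
Agent 3 against (Down, X): payoffs 2, 6, 5 → best response II.
Agent 3 against (Down, Y): payoffs 6, 2, 1 → best response I.
No profile is a mutual best response for all players.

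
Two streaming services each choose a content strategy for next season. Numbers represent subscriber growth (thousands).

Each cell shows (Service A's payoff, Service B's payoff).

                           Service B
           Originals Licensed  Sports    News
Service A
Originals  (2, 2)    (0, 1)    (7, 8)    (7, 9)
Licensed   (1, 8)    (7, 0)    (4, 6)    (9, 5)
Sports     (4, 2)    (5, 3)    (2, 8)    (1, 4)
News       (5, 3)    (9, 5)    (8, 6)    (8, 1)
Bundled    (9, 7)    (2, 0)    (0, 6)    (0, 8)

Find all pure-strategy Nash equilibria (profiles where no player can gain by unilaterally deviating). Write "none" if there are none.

(News, Sports)

Service A against Originals: payoffs 2, 1, 4, 5, 9 → best response Bundled.
Service A against Licensed: payoffs 0, 7, 5, 9, 2 → best response News.
Service A against Sports: payoffs 7, 4, 2, 8, 0 → best response News.
Service A against News: payoffs 7, 9, 1, 8, 0 → best response Licensed.
Service B against Originals: payoffs 2, 1, 8, 9 → best response News.
Service B against Licensed: payoffs 8, 0, 6, 5 → best response Originals.
Service B against Sports: payoffs 2, 3, 8, 4 → best response Sports.
Service B against News: payoffs 3, 5, 6, 1 → best response Sports.
Service B against Bundled: payoffs 7, 0, 6, 8 → best response News.
Mutual best responses: (News, Sports).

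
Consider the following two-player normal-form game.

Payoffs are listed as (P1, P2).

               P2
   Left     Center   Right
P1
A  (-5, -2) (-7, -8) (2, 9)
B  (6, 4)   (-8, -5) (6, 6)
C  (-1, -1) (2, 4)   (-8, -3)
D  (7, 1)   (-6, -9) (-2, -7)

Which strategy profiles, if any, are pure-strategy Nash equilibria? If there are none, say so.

The pure Nash equilibria are (B, Right) and (C, Center) and (D, Left).

Check each profile: it is a Nash equilibrium iff no player can strictly gain by switching unilaterally.
(A, Left): P1 can switch to B (-5 → 6). Not NE.
(A, Center): P1 can switch to C (-7 → 2). Not NE.
(A, Right): P1 can switch to B (2 → 6). Not NE.
(B, Left): P1 can switch to D (6 → 7). Not NE.
(B, Center): P1 can switch to A (-8 → -7). Not NE.
(B, Right): P1 gets 6, best alternative 2; P2 gets 6, best alternative 4. No profitable deviation — NE.
(C, Left): P1 can switch to B (-1 → 6). Not NE.
(C, Center): P1 gets 2, best alternative -6; P2 gets 4, best alternative -1. No profitable deviation — NE.
(C, Right): P1 can switch to A (-8 → 2). Not NE.
(D, Left): P1 gets 7, best alternative 6; P2 gets 1, best alternative -7. No profitable deviation — NE.
(D, Center): P1 can switch to C (-6 → 2). Not NE.
(The remaining 1 profile has a profitable deviation by the same check.)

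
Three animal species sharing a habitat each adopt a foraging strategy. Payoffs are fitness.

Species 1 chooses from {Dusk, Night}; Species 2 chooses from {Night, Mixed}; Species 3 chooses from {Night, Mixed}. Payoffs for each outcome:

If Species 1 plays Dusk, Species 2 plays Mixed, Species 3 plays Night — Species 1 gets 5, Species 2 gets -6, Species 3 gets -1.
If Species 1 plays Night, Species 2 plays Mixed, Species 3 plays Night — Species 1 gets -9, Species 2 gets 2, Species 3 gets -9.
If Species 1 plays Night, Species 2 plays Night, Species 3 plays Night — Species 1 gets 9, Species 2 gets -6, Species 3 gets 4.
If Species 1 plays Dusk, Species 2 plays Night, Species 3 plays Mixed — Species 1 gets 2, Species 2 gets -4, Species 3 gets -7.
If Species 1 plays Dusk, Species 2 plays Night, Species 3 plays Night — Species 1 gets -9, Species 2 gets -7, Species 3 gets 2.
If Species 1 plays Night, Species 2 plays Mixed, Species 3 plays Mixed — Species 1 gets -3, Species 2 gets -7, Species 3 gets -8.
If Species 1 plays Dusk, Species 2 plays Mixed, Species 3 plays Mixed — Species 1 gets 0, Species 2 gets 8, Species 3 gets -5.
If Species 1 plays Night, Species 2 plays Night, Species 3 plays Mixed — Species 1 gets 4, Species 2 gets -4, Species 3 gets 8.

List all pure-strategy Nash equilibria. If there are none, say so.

For each player, find the best response to each opponent profile; mutual best responses are the pure NE.
Species 1 against (Night, Night): payoffs -9, 9 → best response Night.
Species 1 against (Night, Mixed): payoffs 2, 4 → best response Night.
Species 1 against (Mixed, Night): payoffs 5, -9 → best response Dusk.
Species 1 against (Mixed, Mixed): payoffs 0, -3 → best response Dusk.
Species 2 against (Dusk, Night): payoffs -7, -6 → best response Mixed.
Species 2 against (Dusk, Mixed): payoffs -4, 8 → best response Mixed.
Species 2 against (Night, Night): payoffs -6, 2 → best response Mixed.
Species 2 against (Night, Mixed): payoffs -4, -7 → best response Night.
Species 3 against (Dusk, Night): payoffs 2, -7 → best response Night.
Species 3 against (Dusk, Mixed): payoffs -1, -5 → best response Night.
Species 3 against (Night, Night): payoffs 4, 8 → best response Mixed.
Species 3 against (Night, Mixed): payoffs -9, -8 → best response Mixed.
Mutual best responses: (Dusk, Mixed, Night); (Night, Night, Mixed).

(Dusk, Mixed, Night), (Night, Night, Mixed)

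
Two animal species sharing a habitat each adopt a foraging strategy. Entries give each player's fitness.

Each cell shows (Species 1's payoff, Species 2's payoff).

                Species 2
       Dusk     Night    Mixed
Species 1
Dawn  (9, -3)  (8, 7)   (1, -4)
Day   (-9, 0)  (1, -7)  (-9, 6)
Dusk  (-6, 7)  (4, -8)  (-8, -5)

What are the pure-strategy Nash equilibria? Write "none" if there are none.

(Dawn, Dusk): Species 2 can switch to Night (-3 → 7). Not NE.
(Dawn, Night): Species 1 gets 8, best alternative 4; Species 2 gets 7, best alternative -3. No profitable deviation — NE.
(Dawn, Mixed): Species 2 can switch to Dusk (-4 → -3). Not NE.
(Day, Dusk): Species 1 can switch to Dawn (-9 → 9). Not NE.
(Day, Night): Species 1 can switch to Dawn (1 → 8). Not NE.
(Day, Mixed): Species 1 can switch to Dawn (-9 → 1). Not NE.
(Dusk, Dusk): Species 1 can switch to Dawn (-6 → 9). Not NE.
(Dusk, Night): Species 1 can switch to Dawn (4 → 8). Not NE.
(Dusk, Mixed): Species 1 can switch to Dawn (-8 → 1). Not NE.

(Dawn, Night)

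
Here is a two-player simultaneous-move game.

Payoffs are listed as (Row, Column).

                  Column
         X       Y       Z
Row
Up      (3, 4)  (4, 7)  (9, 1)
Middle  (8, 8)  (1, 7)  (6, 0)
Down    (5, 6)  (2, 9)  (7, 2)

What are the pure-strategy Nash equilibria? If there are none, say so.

(Up, X): Row can switch to Middle (3 → 8). Not NE.
(Up, Y): Row gets 4, best alternative 2; Column gets 7, best alternative 4. No profitable deviation — NE.
(Up, Z): Column can switch to X (1 → 4). Not NE.
(Middle, X): Row gets 8, best alternative 5; Column gets 8, best alternative 7. No profitable deviation — NE.
(Middle, Y): Row can switch to Up (1 → 4). Not NE.
(Middle, Z): Row can switch to Up (6 → 9). Not NE.
(Down, X): Row can switch to Middle (5 → 8). Not NE.
(Down, Y): Row can switch to Up (2 → 4). Not NE.
(Down, Z): Row can switch to Up (7 → 9). Not NE.

Pure-strategy Nash equilibria: (Up, Y), (Middle, X)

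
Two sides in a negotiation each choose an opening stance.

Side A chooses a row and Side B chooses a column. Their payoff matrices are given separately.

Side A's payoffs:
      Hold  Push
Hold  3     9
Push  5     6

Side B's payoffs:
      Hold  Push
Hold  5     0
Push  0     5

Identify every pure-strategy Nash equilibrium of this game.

Mark each player's best response to every combination of opponents' strategies; a profile where every player is best-responding is a pure Nash equilibrium.
Side A against Hold: payoffs 3, 5 → best response Push.
Side A against Push: payoffs 9, 6 → best response Hold.
Side B against Hold: payoffs 5, 0 → best response Hold.
Side B against Push: payoffs 0, 5 → best response Push.
No profile is a mutual best response for all players.

There is no pure-strategy Nash equilibrium.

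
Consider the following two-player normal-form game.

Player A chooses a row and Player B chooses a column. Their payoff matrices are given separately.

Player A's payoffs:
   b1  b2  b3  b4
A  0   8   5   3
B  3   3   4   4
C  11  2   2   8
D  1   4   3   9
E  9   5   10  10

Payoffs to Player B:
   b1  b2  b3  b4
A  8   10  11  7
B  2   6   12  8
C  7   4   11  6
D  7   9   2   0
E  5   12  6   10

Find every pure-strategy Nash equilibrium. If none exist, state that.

This game has no pure Nash equilibrium.

Check each profile: it is a Nash equilibrium iff no player can strictly gain by switching unilaterally.
(A, b1): Player A can switch to B (0 → 3). Not NE.
(A, b2): Player B can switch to b3 (10 → 11). Not NE.
(A, b3): Player A can switch to E (5 → 10). Not NE.
(A, b4): Player A can switch to B (3 → 4). Not NE.
(B, b1): Player A can switch to C (3 → 11). Not NE.
(B, b2): Player A can switch to A (3 → 8). Not NE.
(B, b3): Player A can switch to A (4 → 5). Not NE.
(B, b4): Player A can switch to C (4 → 8). Not NE.
(C, b1): Player B can switch to b3 (7 → 11). Not NE.
(C, b2): Player A can switch to A (2 → 8). Not NE.
(The remaining 10 profiles each have a profitable deviation by the same check.)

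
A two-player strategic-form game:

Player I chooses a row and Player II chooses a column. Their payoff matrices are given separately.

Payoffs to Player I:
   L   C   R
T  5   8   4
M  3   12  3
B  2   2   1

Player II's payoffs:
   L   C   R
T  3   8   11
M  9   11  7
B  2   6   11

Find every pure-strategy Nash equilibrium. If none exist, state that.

Player I against L: payoffs 5, 3, 2 → best response T.
Player I against C: payoffs 8, 12, 2 → best response M.
Player I against R: payoffs 4, 3, 1 → best response T.
Player II against T: payoffs 3, 8, 11 → best response R.
Player II against M: payoffs 9, 11, 7 → best response C.
Player II against B: payoffs 2, 6, 11 → best response R.
Mutual best responses: (T, R); (M, C).

Pure-strategy Nash equilibria: (T, R), (M, C)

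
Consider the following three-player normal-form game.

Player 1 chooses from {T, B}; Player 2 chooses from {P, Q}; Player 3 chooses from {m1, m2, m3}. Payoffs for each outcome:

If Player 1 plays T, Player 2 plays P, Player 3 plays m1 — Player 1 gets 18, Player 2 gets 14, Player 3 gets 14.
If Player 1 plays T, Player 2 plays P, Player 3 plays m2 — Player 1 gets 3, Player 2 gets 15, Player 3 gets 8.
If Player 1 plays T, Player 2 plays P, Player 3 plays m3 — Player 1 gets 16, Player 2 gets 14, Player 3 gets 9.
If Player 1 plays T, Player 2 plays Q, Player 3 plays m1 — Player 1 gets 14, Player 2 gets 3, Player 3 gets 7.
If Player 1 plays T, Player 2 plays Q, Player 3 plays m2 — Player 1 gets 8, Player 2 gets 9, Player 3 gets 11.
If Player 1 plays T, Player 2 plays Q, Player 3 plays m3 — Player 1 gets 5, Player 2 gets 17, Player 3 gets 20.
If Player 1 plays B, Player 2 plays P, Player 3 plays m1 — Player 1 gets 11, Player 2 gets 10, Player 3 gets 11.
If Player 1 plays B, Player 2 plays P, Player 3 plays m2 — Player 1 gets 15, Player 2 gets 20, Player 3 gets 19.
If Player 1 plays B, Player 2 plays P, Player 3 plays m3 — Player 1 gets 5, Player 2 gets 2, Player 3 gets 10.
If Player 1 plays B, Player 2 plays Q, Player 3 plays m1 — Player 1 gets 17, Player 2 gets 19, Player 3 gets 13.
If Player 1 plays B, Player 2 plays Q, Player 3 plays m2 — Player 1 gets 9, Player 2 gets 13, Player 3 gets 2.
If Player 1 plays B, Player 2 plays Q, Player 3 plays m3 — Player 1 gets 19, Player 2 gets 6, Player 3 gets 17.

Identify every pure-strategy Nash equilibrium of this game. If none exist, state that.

For each player, find the best response to each opponent profile; mutual best responses are the pure NE.
Player 1 against (P, m1): payoffs 18, 11 → best response T.
Player 1 against (P, m2): payoffs 3, 15 → best response B.
Player 1 against (P, m3): payoffs 16, 5 → best response T.
Player 1 against (Q, m1): payoffs 14, 17 → best response B.
Player 1 against (Q, m2): payoffs 8, 9 → best response B.
Player 1 against (Q, m3): payoffs 5, 19 → best response B.
Player 2 against (T, m1): payoffs 14, 3 → best response P.
Player 2 against (T, m2): payoffs 15, 9 → best response P.
Player 2 against (T, m3): payoffs 14, 17 → best response Q.
Player 2 against (B, m1): payoffs 10, 19 → best response Q.
Player 2 against (B, m2): payoffs 20, 13 → best response P.
Player 2 against (B, m3): payoffs 2, 6 → best response Q.
Player 3 against (T, P): payoffs 14, 8, 9 → best response m1.
Player 3 against (T, Q): payoffs 7, 11, 20 → best response m3.
Player 3 against (B, P): payoffs 11, 19, 10 → best response m2.
Player 3 against (B, Q): payoffs 13, 2, 17 → best response m3.
Mutual best responses: (T, P, m1); (B, P, m2); (B, Q, m3).

Pure-strategy Nash equilibria: (T, P, m1), (B, P, m2), (B, Q, m3)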